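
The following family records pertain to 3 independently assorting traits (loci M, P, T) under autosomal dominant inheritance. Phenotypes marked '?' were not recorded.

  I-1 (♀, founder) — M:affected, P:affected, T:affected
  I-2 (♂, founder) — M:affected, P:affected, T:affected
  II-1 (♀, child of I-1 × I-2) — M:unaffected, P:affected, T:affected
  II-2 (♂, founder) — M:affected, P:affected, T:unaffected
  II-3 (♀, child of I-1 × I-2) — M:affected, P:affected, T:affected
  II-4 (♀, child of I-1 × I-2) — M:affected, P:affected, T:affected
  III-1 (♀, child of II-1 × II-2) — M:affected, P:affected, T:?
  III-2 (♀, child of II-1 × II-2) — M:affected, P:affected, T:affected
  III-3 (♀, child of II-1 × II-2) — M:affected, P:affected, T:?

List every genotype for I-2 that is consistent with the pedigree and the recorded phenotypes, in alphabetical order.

M/I-1 aff ·: Mm
M/I-2 aff ·: Mm
M/II-1 un I-1×I-2: mm
M/II-2 aff ·: Mm|MM
M/II-3 aff I-1×I-2: Mm|MM
M/II-4 aff I-1×I-2: Mm|MM
M/III-1 aff II-1×II-2: Mm
M/III-2 aff II-1×II-2: Mm
M/III-3 aff II-1×II-2: Mm
⇒ M over [I-1,I-2,II-1,II-2,II-3,II-4,III-1,III-2,III-3]: 8 consistent
P/I-1 aff ·: Pp|PP
P/I-2 aff ·: Pp|PP
P/II-1 aff I-1×I-2: Pp|PP
P/II-2 aff ·: Pp|PP
P/II-3 aff I-1×I-2: Pp|PP
P/II-4 aff I-1×I-2: Pp|PP
P/III-1 aff II-1×II-2: Pp|PP
P/III-2 aff II-1×II-2: Pp|PP
P/III-3 aff II-1×II-2: Pp|PP
⇒ P over [I-1,I-2,II-1,II-2,II-3,II-4,III-1,III-2,III-3]: 309 consistent
T/I-1 aff ·: Tt|TT
T/I-2 aff ·: Tt|TT
T/II-1 aff I-1×I-2: Tt|TT
T/II-2 un ·: tt
T/II-3 aff I-1×I-2: Tt|TT
T/II-4 aff I-1×I-2: Tt|TT
T/III-1 ? II-1×II-2: tt|Tt
T/III-2 aff II-1×II-2: Tt
T/III-3 ? II-1×II-2: tt|Tt
⇒ T over [I-1,I-2,II-1,II-2,II-3,II-4,III-1,III-2,III-3]: 61 consistent

I-2 ∈ {Mm PP TT, Mm PP Tt, Mm Pp TT, Mm Pp Tt}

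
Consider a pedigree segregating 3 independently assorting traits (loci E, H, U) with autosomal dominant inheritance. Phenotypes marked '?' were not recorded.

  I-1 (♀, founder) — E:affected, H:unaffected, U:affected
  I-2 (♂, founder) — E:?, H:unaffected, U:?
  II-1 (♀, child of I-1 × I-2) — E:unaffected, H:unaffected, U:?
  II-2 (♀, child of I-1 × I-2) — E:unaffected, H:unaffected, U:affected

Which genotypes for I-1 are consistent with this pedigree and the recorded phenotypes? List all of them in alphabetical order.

I-1 ∈ {Ee hh UU, Ee hh Uu}

E/I-1 aff ·: Ee
E/I-2 ? ·: ee|Ee
E/II-1 un I-1×I-2: ee
E/II-2 un I-1×I-2: ee
⇒ E over [I-1,I-2,II-1,II-2]: 2 consistent
H/I-1 un ·: hh
H/I-2 un ·: hh
H/II-1 un I-1×I-2: hh
H/II-2 un I-1×I-2: hh
⇒ H over [I-1,I-2,II-1,II-2]: 1 consistent
U/I-1 aff ·: Uu|UU
U/I-2 ? ·: uu|Uu|UU
U/II-1 ? I-1×I-2: uu|Uu|UU
U/II-2 aff I-1×I-2: Uu|UU
⇒ U over [I-1,I-2,II-1,II-2]: 18 consistent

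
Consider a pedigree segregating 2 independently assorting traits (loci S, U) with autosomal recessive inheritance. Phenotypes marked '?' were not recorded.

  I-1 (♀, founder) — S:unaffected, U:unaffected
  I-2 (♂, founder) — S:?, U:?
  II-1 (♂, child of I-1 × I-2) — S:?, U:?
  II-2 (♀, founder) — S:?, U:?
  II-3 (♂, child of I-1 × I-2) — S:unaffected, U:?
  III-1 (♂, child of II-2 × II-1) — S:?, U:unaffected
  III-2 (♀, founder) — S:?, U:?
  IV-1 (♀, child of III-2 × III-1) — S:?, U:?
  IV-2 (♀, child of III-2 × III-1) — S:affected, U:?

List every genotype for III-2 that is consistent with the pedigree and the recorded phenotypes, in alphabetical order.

III-2 ∈ {Ss UU, Ss Uu, Ss uu, ss UU, ss Uu, ss uu}

S/I-1 un ·: SS|Ss
S/I-2 ? ·: SS|Ss|ss
S/II-1 ? I-1×I-2: SS|Ss|ss
S/II-2 ? ·: SS|Ss|ss
S/II-3 un I-1×I-2: SS|Ss
S/III-1 ? II-2×II-1: Ss|ss
S/III-2 ? ·: Ss|ss
S/IV-1 ? III-2×III-1: SS|Ss|ss
S/IV-2 aff III-2×III-1: ss
⇒ S over [I-1,I-2,II-1,II-2,II-3,III-1,III-2,IV-1,IV-2]: 286 consistent
U/I-1 un ·: UU|Uu
U/I-2 ? ·: UU|Uu|uu
U/II-1 ? I-1×I-2: UU|Uu|uu
U/II-2 ? ·: UU|Uu|uu
U/II-3 ? I-1×I-2: UU|Uu|uu
U/III-1 un II-2×II-1: UU|Uu
U/III-2 ? ·: UU|Uu|uu
U/IV-1 ? III-2×III-1: UU|Uu|uu
U/IV-2 ? III-2×III-1: UU|Uu|uu
⇒ U over [I-1,I-2,II-1,II-2,II-3,III-1,III-2,IV-1,IV-2]: 1168 consistent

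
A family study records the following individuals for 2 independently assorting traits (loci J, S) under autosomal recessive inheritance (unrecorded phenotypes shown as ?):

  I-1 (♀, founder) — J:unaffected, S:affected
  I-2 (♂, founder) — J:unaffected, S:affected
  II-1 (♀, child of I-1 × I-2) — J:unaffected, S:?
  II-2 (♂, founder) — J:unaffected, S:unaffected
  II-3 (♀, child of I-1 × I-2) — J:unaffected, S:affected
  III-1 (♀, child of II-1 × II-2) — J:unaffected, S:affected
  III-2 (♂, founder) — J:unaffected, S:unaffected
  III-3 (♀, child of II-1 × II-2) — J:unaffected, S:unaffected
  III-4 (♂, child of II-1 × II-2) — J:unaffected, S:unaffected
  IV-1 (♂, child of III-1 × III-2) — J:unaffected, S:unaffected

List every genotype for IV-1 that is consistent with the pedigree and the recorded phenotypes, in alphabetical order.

IV-1 ∈ {JJ Ss, Jj Ss}

J/I-1 un ·: JJ|Jj
J/I-2 un ·: JJ|Jj
J/II-1 un I-1×I-2: JJ|Jj
J/II-2 un ·: JJ|Jj
J/II-3 un I-1×I-2: JJ|Jj
J/III-1 un II-1×II-2: JJ|Jj
J/III-2 un ·: JJ|Jj
J/III-3 un II-1×II-2: JJ|Jj
J/III-4 un II-1×II-2: JJ|Jj
J/IV-1 un III-1×III-2: JJ|Jj
⇒ J over [I-1,I-2,II-1,II-2,II-3,III-1,III-2,III-3,III-4,IV-1]: 553 consistent
S/I-1 aff ·: ss
S/I-2 aff ·: ss
S/II-1 ? I-1×I-2: ss
S/II-2 un ·: Ss
S/II-3 aff I-1×I-2: ss
S/III-1 aff II-1×II-2: ss
S/III-2 un ·: SS|Ss
S/III-3 un II-1×II-2: Ss
S/III-4 un II-1×II-2: Ss
S/IV-1 un III-1×III-2: Ss
⇒ S over [I-1,I-2,II-1,II-2,II-3,III-1,III-2,III-3,III-4,IV-1]: 2 consistent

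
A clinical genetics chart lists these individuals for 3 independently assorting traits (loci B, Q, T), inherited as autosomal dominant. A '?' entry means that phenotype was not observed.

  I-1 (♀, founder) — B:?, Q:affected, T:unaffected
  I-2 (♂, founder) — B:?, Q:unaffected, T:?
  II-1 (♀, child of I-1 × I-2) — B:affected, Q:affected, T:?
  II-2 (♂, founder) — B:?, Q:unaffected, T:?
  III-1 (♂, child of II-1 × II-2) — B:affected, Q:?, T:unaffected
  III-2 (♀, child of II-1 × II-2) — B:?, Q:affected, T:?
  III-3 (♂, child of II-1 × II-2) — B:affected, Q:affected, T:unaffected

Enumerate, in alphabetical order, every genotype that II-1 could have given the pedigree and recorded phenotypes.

B/I-1 ? ·: bb|Bb|BB
B/I-2 ? ·: bb|Bb|BB
B/II-1 aff I-1×I-2: Bb|BB
B/II-2 ? ·: bb|Bb|BB
B/III-1 aff II-1×II-2: Bb|BB
B/III-2 ? II-1×II-2: bb|Bb|BB
B/III-3 aff II-1×II-2: Bb|BB
⇒ B over [I-1,I-2,II-1,II-2,III-1,III-2,III-3]: 194 consistent
Q/I-1 aff ·: Qq|QQ
Q/I-2 un ·: qq
Q/II-1 aff I-1×I-2: Qq
Q/II-2 un ·: qq
Q/III-1 ? II-1×II-2: qq|Qq
Q/III-2 aff II-1×II-2: Qq
Q/III-3 aff II-1×II-2: Qq
⇒ Q over [I-1,I-2,II-1,II-2,III-1,III-2,III-3]: 4 consistent
T/I-1 un ·: tt
T/I-2 ? ·: tt|Tt|TT
T/II-1 ? I-1×I-2: tt|Tt
T/II-2 ? ·: tt|Tt
T/III-1 un II-1×II-2: tt
T/III-2 ? II-1×II-2: tt|Tt|TT
T/III-3 un II-1×II-2: tt
⇒ T over [I-1,I-2,II-1,II-2,III-1,III-2,III-3]: 16 consistent

II-1 ∈ {BB Qq Tt, BB Qq tt, Bb Qq Tt, Bb Qq tt}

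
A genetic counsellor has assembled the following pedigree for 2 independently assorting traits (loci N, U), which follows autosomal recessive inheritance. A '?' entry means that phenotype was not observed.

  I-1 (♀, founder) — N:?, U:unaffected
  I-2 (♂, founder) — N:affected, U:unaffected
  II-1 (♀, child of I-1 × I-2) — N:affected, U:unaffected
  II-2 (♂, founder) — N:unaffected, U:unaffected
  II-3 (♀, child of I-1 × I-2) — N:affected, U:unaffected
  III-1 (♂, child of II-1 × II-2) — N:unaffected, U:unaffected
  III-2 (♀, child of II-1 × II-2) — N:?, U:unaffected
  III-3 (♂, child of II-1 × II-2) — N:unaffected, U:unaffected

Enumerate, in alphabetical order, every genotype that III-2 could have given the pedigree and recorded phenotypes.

N/I-1 ? ·: Nn|nn
N/I-2 aff ·: nn
N/II-1 aff I-1×I-2: nn
N/II-2 un ·: NN|Nn
N/II-3 aff I-1×I-2: nn
N/III-1 un II-1×II-2: Nn
N/III-2 ? II-1×II-2: Nn|nn
N/III-3 un II-1×II-2: Nn
⇒ N over [I-1,I-2,II-1,II-2,II-3,III-1,III-2,III-3]: 6 consistent
U/I-1 un ·: UU|Uu
U/I-2 un ·: UU|Uu
U/II-1 un I-1×I-2: UU|Uu
U/II-2 un ·: UU|Uu
U/II-3 un I-1×I-2: UU|Uu
U/III-1 un II-1×II-2: UU|Uu
U/III-2 un II-1×II-2: UU|Uu
U/III-3 un II-1×II-2: UU|Uu
⇒ U over [I-1,I-2,II-1,II-2,II-3,III-1,III-2,III-3]: 159 consistent

III-2 ∈ {Nn UU, Nn Uu, nn UU, nn Uu}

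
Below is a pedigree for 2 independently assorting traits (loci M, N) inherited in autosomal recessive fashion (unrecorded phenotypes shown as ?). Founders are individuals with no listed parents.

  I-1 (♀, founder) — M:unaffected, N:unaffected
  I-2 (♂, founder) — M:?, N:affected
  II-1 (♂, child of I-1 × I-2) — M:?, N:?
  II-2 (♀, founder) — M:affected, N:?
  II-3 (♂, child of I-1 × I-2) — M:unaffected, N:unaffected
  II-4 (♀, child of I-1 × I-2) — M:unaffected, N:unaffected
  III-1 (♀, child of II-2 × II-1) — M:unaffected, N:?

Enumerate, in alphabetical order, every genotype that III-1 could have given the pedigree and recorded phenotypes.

III-1 ∈ {Mm NN, Mm Nn, Mm nn}

M/I-1 un ·: MM|Mm
M/I-2 ? ·: MM|Mm|mm
M/II-1 ? I-1×I-2: MM|Mm
M/II-2 aff ·: mm
M/II-3 un I-1×I-2: MM|Mm
M/II-4 un I-1×I-2: MM|Mm
M/III-1 un II-2×II-1: Mm
⇒ M over [I-1,I-2,II-1,II-2,II-3,II-4,III-1]: 27 consistent
N/I-1 un ·: NN|Nn
N/I-2 aff ·: nn
N/II-1 ? I-1×I-2: Nn|nn
N/II-2 ? ·: NN|Nn|nn
N/II-3 un I-1×I-2: Nn
N/II-4 un I-1×I-2: Nn
N/III-1 ? II-2×II-1: NN|Nn|nn
⇒ N over [I-1,I-2,II-1,II-2,II-3,II-4,III-1]: 18 consistent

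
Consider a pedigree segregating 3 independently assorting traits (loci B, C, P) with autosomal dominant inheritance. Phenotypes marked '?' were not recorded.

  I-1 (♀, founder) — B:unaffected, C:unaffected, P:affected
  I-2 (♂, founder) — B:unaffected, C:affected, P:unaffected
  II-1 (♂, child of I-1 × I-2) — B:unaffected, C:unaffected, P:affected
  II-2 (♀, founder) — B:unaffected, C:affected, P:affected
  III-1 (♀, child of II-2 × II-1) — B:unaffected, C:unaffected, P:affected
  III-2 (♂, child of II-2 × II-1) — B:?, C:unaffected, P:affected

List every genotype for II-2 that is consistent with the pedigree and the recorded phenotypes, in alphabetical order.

B/I-1 un ·: bb
B/I-2 un ·: bb
B/II-1 un I-1×I-2: bb
B/II-2 un ·: bb
B/III-1 un II-2×II-1: bb
B/III-2 ? II-2×II-1: bb
⇒ B over [I-1,I-2,II-1,II-2,III-1,III-2]: 1 consistent
C/I-1 un ·: cc
C/I-2 aff ·: Cc
C/II-1 un I-1×I-2: cc
C/II-2 aff ·: Cc
C/III-1 un II-2×II-1: cc
C/III-2 un II-2×II-1: cc
⇒ C over [I-1,I-2,II-1,II-2,III-1,III-2]: 1 consistent
P/I-1 aff ·: Pp|PP
P/I-2 un ·: pp
P/II-1 aff I-1×I-2: Pp
P/II-2 aff ·: Pp|PP
P/III-1 aff II-2×II-1: Pp|PP
P/III-2 aff II-2×II-1: Pp|PP
⇒ P over [I-1,I-2,II-1,II-2,III-1,III-2]: 16 consistent

II-2 ∈ {bb Cc PP, bb Cc Pp}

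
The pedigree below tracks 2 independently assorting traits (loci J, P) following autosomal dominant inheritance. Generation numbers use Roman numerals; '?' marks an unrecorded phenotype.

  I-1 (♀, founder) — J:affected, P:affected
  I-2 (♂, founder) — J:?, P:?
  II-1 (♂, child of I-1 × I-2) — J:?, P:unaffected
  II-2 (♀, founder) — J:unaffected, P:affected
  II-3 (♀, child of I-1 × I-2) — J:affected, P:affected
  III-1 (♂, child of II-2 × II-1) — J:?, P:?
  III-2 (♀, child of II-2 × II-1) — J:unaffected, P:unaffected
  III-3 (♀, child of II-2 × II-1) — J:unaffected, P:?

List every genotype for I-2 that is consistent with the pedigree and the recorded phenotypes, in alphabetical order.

J/I-1 aff ·: Jj|JJ
J/I-2 ? ·: jj|Jj|JJ
J/II-1 ? I-1×I-2: jj|Jj
J/II-2 un ·: jj
J/II-3 aff I-1×I-2: Jj|JJ
J/III-1 ? II-2×II-1: jj|Jj
J/III-2 un II-2×II-1: jj
J/III-3 un II-2×II-1: jj
⇒ J over [I-1,I-2,II-1,II-2,II-3,III-1,III-2,III-3]: 19 consistent
P/I-1 aff ·: Pp
P/I-2 ? ·: pp|Pp
P/II-1 un I-1×I-2: pp
P/II-2 aff ·: Pp
P/II-3 aff I-1×I-2: Pp|PP
P/III-1 ? II-2×II-1: pp|Pp
P/III-2 un II-2×II-1: pp
P/III-3 ? II-2×II-1: pp|Pp
⇒ P over [I-1,I-2,II-1,II-2,II-3,III-1,III-2,III-3]: 12 consistent

I-2 ∈ {JJ Pp, JJ pp, Jj Pp, Jj pp, jj Pp, jj pp}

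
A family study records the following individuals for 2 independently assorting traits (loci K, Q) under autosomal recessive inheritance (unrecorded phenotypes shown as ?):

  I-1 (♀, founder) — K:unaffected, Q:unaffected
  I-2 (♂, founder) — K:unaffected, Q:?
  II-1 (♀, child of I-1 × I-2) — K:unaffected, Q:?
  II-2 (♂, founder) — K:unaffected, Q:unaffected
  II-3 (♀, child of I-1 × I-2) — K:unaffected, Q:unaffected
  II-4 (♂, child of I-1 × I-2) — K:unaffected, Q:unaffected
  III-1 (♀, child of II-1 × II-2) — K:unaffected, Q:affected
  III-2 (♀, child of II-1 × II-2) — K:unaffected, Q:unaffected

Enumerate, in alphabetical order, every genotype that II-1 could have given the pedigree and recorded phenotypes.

K/I-1 un ·: KK|Kk
K/I-2 un ·: KK|Kk
K/II-1 un I-1×I-2: KK|Kk
K/II-2 un ·: KK|Kk
K/II-3 un I-1×I-2: KK|Kk
K/II-4 un I-1×I-2: KK|Kk
K/III-1 un II-1×II-2: KK|Kk
K/III-2 un II-1×II-2: KK|Kk
⇒ K over [I-1,I-2,II-1,II-2,II-3,II-4,III-1,III-2]: 161 consistent
Q/I-1 un ·: QQ|Qq
Q/I-2 ? ·: QQ|Qq|qq
Q/II-1 ? I-1×I-2: Qq|qq
Q/II-2 un ·: Qq
Q/II-3 un I-1×I-2: QQ|Qq
Q/II-4 un I-1×I-2: QQ|Qq
Q/III-1 aff II-1×II-2: qq
Q/III-2 un II-1×II-2: QQ|Qq
⇒ Q over [I-1,I-2,II-1,II-2,II-3,II-4,III-1,III-2]: 33 consistent

II-1 ∈ {KK Qq, KK qq, Kk Qq, Kk qq}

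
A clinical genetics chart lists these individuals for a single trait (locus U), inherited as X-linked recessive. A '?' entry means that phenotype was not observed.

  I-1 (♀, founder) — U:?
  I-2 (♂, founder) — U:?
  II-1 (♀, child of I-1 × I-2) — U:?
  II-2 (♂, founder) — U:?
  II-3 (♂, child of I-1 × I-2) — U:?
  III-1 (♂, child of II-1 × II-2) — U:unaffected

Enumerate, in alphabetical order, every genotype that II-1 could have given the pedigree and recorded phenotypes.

U/I-1 ? ·: X^UX^U|X^UX^u|X^uX^u
U/I-2 ? ·: X^UY|X^uY
U/II-1 ? I-1×I-2: X^UX^U|X^UX^u
U/II-2 ? ·: X^UY|X^uY
U/II-3 ? I-1×I-2: X^UY|X^uY
U/III-1 un II-1×II-2: X^UY
⇒ U over [I-1,I-2,II-1,II-2,II-3,III-1]: 18 consistent

II-1 ∈ {X^UX^U, X^UX^u}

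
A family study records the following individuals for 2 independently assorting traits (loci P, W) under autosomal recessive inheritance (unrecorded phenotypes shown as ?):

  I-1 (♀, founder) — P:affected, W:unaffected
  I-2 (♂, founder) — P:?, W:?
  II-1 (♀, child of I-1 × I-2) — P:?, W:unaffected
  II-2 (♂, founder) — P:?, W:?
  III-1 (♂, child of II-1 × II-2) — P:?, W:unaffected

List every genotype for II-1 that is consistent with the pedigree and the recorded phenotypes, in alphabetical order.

P/I-1 aff ·: pp
P/I-2 ? ·: PP|Pp|pp
P/II-1 ? I-1×I-2: Pp|pp
P/II-2 ? ·: PP|Pp|pp
P/III-1 ? II-1×II-2: PP|Pp|pp
⇒ P over [I-1,I-2,II-1,II-2,III-1]: 22 consistent
W/I-1 un ·: WW|Ww
W/I-2 ? ·: WW|Ww|ww
W/II-1 un I-1×I-2: WW|Ww
W/II-2 ? ·: WW|Ww|ww
W/III-1 un II-1×II-2: WW|Ww
⇒ W over [I-1,I-2,II-1,II-2,III-1]: 41 consistent

II-1 ∈ {Pp WW, Pp Ww, pp WW, pp Ww}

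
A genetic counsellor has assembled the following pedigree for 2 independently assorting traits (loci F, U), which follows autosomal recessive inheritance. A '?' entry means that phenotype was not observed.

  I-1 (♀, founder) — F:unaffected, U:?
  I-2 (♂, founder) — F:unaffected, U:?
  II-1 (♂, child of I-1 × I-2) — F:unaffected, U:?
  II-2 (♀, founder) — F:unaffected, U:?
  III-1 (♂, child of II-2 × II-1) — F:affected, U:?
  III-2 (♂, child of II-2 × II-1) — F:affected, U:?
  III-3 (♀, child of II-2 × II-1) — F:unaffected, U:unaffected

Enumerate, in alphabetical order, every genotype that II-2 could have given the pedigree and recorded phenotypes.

II-2 ∈ {Ff UU, Ff Uu, Ff uu}

F/I-1 un ·: FF|Ff
F/I-2 un ·: FF|Ff
F/II-1 un I-1×I-2: Ff
F/II-2 un ·: Ff
F/III-1 aff II-2×II-1: ff
F/III-2 aff II-2×II-1: ff
F/III-3 un II-2×II-1: FF|Ff
⇒ F over [I-1,I-2,II-1,II-2,III-1,III-2,III-3]: 6 consistent
U/I-1 ? ·: UU|Uu|uu
U/I-2 ? ·: UU|Uu|uu
U/II-1 ? I-1×I-2: UU|Uu|uu
U/II-2 ? ·: UU|Uu|uu
U/III-1 ? II-2×II-1: UU|Uu|uu
U/III-2 ? II-2×II-1: UU|Uu|uu
U/III-3 un II-2×II-1: UU|Uu
⇒ U over [I-1,I-2,II-1,II-2,III-1,III-2,III-3]: 270 consistent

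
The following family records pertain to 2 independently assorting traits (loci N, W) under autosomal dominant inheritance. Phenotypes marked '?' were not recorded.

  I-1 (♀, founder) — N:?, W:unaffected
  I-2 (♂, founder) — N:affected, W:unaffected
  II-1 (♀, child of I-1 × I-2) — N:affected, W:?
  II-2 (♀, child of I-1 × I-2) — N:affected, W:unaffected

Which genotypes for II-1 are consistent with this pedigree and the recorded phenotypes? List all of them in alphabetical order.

II-1 ∈ {NN ww, Nn ww}

N/I-1 ? ·: nn|Nn|NN
N/I-2 aff ·: Nn|NN
N/II-1 aff I-1×I-2: Nn|NN
N/II-2 aff I-1×I-2: Nn|NN
⇒ N over [I-1,I-2,II-1,II-2]: 15 consistent
W/I-1 un ·: ww
W/I-2 un ·: ww
W/II-1 ? I-1×I-2: ww
W/II-2 un I-1×I-2: ww
⇒ W over [I-1,I-2,II-1,II-2]: 1 consistent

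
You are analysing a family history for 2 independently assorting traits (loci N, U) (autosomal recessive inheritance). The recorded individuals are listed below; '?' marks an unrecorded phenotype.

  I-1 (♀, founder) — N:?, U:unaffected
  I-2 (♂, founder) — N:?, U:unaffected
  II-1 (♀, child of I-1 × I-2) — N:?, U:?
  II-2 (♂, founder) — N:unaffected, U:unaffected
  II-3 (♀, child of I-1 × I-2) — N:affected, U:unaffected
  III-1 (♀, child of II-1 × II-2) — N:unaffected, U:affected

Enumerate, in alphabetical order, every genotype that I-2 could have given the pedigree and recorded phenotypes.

I-2 ∈ {Nn UU, Nn Uu, nn UU, nn Uu}

N/I-1 ? ·: Nn|nn
N/I-2 ? ·: Nn|nn
N/II-1 ? I-1×I-2: NN|Nn|nn
N/II-2 un ·: NN|Nn
N/II-3 aff I-1×I-2: nn
N/III-1 un II-1×II-2: NN|Nn
⇒ N over [I-1,I-2,II-1,II-2,II-3,III-1]: 23 consistent
U/I-1 un ·: UU|Uu
U/I-2 un ·: UU|Uu
U/II-1 ? I-1×I-2: Uu|uu
U/II-2 un ·: Uu
U/II-3 un I-1×I-2: UU|Uu
U/III-1 aff II-1×II-2: uu
⇒ U over [I-1,I-2,II-1,II-2,II-3,III-1]: 8 consistent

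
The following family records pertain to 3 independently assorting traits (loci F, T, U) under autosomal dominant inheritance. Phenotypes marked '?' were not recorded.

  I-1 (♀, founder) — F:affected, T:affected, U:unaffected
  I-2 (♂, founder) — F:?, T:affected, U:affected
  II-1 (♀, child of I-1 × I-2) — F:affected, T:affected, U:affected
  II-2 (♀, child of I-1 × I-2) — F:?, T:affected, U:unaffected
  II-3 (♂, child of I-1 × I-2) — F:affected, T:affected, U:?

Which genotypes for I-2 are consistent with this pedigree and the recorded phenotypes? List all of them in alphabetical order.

I-2 ∈ {FF TT Uu, FF Tt Uu, Ff TT Uu, Ff Tt Uu, ff TT Uu, ff Tt Uu}

F/I-1 aff ·: Ff|FF
F/I-2 ? ·: ff|Ff|FF
F/II-1 aff I-1×I-2: Ff|FF
F/II-2 ? I-1×I-2: ff|Ff|FF
F/II-3 aff I-1×I-2: Ff|FF
⇒ F over [I-1,I-2,II-1,II-2,II-3]: 32 consistent
T/I-1 aff ·: Tt|TT
T/I-2 aff ·: Tt|TT
T/II-1 aff I-1×I-2: Tt|TT
T/II-2 aff I-1×I-2: Tt|TT
T/II-3 aff I-1×I-2: Tt|TT
⇒ T over [I-1,I-2,II-1,II-2,II-3]: 25 consistent
U/I-1 un ·: uu
U/I-2 aff ·: Uu
U/II-1 aff I-1×I-2: Uu
U/II-2 un I-1×I-2: uu
U/II-3 ? I-1×I-2: uu|Uu
⇒ U over [I-1,I-2,II-1,II-2,II-3]: 2 consistent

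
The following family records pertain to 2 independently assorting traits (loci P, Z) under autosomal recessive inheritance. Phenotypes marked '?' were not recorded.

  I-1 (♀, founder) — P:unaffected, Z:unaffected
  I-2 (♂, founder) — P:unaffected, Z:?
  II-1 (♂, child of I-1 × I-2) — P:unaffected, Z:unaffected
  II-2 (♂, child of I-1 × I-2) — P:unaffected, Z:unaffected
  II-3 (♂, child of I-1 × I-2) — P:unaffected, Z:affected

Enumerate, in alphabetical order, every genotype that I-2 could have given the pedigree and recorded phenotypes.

P/I-1 un ·: PP|Pp
P/I-2 un ·: PP|Pp
P/II-1 un I-1×I-2: PP|Pp
P/II-2 un I-1×I-2: PP|Pp
P/II-3 un I-1×I-2: PP|Pp
⇒ P over [I-1,I-2,II-1,II-2,II-3]: 25 consistent
Z/I-1 un ·: Zz
Z/I-2 ? ·: Zz|zz
Z/II-1 un I-1×I-2: ZZ|Zz
Z/II-2 un I-1×I-2: ZZ|Zz
Z/II-3 aff I-1×I-2: zz
⇒ Z over [I-1,I-2,II-1,II-2,II-3]: 5 consistent

I-2 ∈ {PP Zz, PP zz, Pp Zz, Pp zz}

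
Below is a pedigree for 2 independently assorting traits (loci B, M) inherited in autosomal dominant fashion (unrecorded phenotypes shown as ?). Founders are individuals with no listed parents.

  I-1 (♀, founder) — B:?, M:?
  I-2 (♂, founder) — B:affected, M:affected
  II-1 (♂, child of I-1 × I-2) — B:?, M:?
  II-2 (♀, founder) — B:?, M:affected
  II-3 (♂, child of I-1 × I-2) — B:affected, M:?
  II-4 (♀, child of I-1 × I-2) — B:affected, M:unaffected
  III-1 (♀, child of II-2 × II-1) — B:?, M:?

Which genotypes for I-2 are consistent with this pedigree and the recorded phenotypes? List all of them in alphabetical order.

B/I-1 ? ·: bb|Bb|BB
B/I-2 aff ·: Bb|BB
B/II-1 ? I-1×I-2: bb|Bb|BB
B/II-2 ? ·: bb|Bb|BB
B/II-3 aff I-1×I-2: Bb|BB
B/II-4 aff I-1×I-2: Bb|BB
B/III-1 ? II-2×II-1: bb|Bb|BB
⇒ B over [I-1,I-2,II-1,II-2,II-3,II-4,III-1]: 170 consistent
M/I-1 ? ·: mm|Mm
M/I-2 aff ·: Mm
M/II-1 ? I-1×I-2: mm|Mm|MM
M/II-2 aff ·: Mm|MM
M/II-3 ? I-1×I-2: mm|Mm|MM
M/II-4 un I-1×I-2: mm
M/III-1 ? II-2×II-1: mm|Mm|MM
⇒ M over [I-1,I-2,II-1,II-2,II-3,II-4,III-1]: 49 consistent

I-2 ∈ {BB Mm, Bb Mm}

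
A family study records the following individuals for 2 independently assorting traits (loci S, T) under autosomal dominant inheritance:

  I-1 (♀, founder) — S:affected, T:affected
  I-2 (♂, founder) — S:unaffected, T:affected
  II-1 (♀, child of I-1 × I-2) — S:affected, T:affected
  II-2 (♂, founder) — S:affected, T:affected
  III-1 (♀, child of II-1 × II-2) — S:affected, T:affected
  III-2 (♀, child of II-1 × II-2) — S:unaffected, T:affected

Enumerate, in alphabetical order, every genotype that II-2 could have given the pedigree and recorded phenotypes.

S/I-1 aff ·: Ss|SS
S/I-2 un ·: ss
S/II-1 aff I-1×I-2: Ss
S/II-2 aff ·: Ss
S/III-1 aff II-1×II-2: Ss|SS
S/III-2 un II-1×II-2: ss
⇒ S over [I-1,I-2,II-1,II-2,III-1,III-2]: 4 consistent
T/I-1 aff ·: Tt|TT
T/I-2 aff ·: Tt|TT
T/II-1 aff I-1×I-2: Tt|TT
T/II-2 aff ·: Tt|TT
T/III-1 aff II-1×II-2: Tt|TT
T/III-2 aff II-1×II-2: Tt|TT
⇒ T over [I-1,I-2,II-1,II-2,III-1,III-2]: 44 consistent

II-2 ∈ {Ss TT, Ss Tt}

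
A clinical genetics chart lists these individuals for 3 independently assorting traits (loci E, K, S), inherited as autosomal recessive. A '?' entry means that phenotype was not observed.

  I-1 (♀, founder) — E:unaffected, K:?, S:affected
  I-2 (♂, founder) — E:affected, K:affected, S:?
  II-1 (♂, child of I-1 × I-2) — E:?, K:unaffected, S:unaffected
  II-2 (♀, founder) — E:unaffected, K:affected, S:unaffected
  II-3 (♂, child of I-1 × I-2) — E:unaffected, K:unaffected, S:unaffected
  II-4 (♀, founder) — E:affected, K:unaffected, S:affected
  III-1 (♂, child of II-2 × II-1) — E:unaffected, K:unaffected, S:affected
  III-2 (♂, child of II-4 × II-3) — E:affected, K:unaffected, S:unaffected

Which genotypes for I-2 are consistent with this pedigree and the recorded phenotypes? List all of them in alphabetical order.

E/I-1 un ·: EE|Ee
E/I-2 aff ·: ee
E/II-1 ? I-1×I-2: Ee|ee
E/II-2 un ·: EE|Ee
E/II-3 un I-1×I-2: Ee
E/II-4 aff ·: ee
E/III-1 un II-2×II-1: EE|Ee
E/III-2 aff II-4×II-3: ee
⇒ E over [I-1,I-2,II-1,II-2,II-3,II-4,III-1,III-2]: 10 consistent
K/I-1 ? ·: KK|Kk
K/I-2 aff ·: kk
K/II-1 un I-1×I-2: Kk
K/II-2 aff ·: kk
K/II-3 un I-1×I-2: Kk
K/II-4 un ·: KK|Kk
K/III-1 un II-2×II-1: Kk
K/III-2 un II-4×II-3: KK|Kk
⇒ K over [I-1,I-2,II-1,II-2,II-3,II-4,III-1,III-2]: 8 consistent
S/I-1 aff ·: ss
S/I-2 ? ·: SS|Ss
S/II-1 un I-1×I-2: Ss
S/II-2 un ·: Ss
S/II-3 un I-1×I-2: Ss
S/II-4 aff ·: ss
S/III-1 aff II-2×II-1: ss
S/III-2 un II-4×II-3: Ss
⇒ S over [I-1,I-2,II-1,II-2,II-3,II-4,III-1,III-2]: 2 consistent

I-2 ∈ {ee kk SS, ee kk Ss}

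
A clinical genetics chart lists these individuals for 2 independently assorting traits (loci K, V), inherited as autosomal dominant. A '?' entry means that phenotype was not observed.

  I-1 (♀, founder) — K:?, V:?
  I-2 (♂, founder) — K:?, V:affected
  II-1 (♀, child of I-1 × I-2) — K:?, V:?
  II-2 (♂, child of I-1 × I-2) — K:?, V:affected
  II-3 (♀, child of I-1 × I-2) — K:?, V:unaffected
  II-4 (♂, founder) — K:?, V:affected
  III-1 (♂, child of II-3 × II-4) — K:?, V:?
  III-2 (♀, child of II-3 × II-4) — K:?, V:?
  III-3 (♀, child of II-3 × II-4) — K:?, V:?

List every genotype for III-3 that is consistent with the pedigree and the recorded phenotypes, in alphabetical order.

III-3 ∈ {KK Vv, KK vv, Kk Vv, Kk vv, kk Vv, kk vv}

K/I-1 ? ·: kk|Kk|KK
K/I-2 ? ·: kk|Kk|KK
K/II-1 ? I-1×I-2: kk|Kk|KK
K/II-2 ? I-1×I-2: kk|Kk|KK
K/II-3 ? I-1×I-2: kk|Kk|KK
K/II-4 ? ·: kk|Kk|KK
K/III-1 ? II-3×II-4: kk|Kk|KK
K/III-2 ? II-3×II-4: kk|Kk|KK
K/III-3 ? II-3×II-4: kk|Kk|KK
⇒ K over [I-1,I-2,II-1,II-2,II-3,II-4,III-1,III-2,III-3]: 1521 consistent
V/I-1 ? ·: vv|Vv
V/I-2 aff ·: Vv
V/II-1 ? I-1×I-2: vv|Vv|VV
V/II-2 aff I-1×I-2: Vv|VV
V/II-3 un I-1×I-2: vv
V/II-4 aff ·: Vv|VV
V/III-1 ? II-3×II-4: vv|Vv
V/III-2 ? II-3×II-4: vv|Vv
V/III-3 ? II-3×II-4: vv|Vv
⇒ V over [I-1,I-2,II-1,II-2,II-3,II-4,III-1,III-2,III-3]: 72 consistent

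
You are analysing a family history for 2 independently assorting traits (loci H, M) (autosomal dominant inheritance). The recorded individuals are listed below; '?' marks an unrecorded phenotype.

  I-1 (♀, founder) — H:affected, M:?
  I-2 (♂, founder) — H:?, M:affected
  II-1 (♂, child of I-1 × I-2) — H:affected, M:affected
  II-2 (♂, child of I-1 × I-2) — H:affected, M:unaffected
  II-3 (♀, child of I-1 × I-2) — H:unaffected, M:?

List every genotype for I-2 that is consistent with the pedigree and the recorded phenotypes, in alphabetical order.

H/I-1 aff ·: Hh
H/I-2 ? ·: hh|Hh
H/II-1 aff I-1×I-2: Hh|HH
H/II-2 aff I-1×I-2: Hh|HH
H/II-3 un I-1×I-2: hh
⇒ H over [I-1,I-2,II-1,II-2,II-3]: 5 consistent
M/I-1 ? ·: mm|Mm
M/I-2 aff ·: Mm
M/II-1 aff I-1×I-2: Mm|MM
M/II-2 un I-1×I-2: mm
M/II-3 ? I-1×I-2: mm|Mm|MM
⇒ M over [I-1,I-2,II-1,II-2,II-3]: 8 consistent

I-2 ∈ {Hh Mm, hh Mm}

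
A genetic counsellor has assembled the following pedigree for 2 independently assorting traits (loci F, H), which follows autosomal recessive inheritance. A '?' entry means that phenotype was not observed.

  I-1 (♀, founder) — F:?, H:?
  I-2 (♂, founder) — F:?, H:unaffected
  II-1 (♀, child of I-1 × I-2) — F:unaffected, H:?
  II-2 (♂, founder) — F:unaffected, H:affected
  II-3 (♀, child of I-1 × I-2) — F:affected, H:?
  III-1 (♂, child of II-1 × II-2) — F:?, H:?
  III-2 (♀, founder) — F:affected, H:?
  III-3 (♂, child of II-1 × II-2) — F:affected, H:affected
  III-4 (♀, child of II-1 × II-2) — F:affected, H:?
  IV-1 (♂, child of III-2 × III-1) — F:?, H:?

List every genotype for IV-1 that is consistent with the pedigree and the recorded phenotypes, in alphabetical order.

IV-1 ∈ {Ff HH, Ff Hh, Ff hh, ff HH, ff Hh, ff hh}

F/I-1 ? ·: Ff|ff
F/I-2 ? ·: Ff|ff
F/II-1 un I-1×I-2: Ff
F/II-2 un ·: Ff
F/II-3 aff I-1×I-2: ff
F/III-1 ? II-1×II-2: FF|Ff|ff
F/III-2 aff ·: ff
F/III-3 aff II-1×II-2: ff
F/III-4 aff II-1×II-2: ff
F/IV-1 ? III-2×III-1: Ff|ff
⇒ F over [I-1,I-2,II-1,II-2,II-3,III-1,III-2,III-3,III-4,IV-1]: 12 consistent
H/I-1 ? ·: HH|Hh|hh
H/I-2 un ·: HH|Hh
H/II-1 ? I-1×I-2: Hh|hh
H/II-2 aff ·: hh
H/II-3 ? I-1×I-2: HH|Hh|hh
H/III-1 ? II-1×II-2: Hh|hh
H/III-2 ? ·: HH|Hh|hh
H/III-3 aff II-1×II-2: hh
H/III-4 ? II-1×II-2: Hh|hh
H/IV-1 ? III-2×III-1: HH|Hh|hh
⇒ H over [I-1,I-2,II-1,II-2,II-3,III-1,III-2,III-3,III-4,IV-1]: 240 consistent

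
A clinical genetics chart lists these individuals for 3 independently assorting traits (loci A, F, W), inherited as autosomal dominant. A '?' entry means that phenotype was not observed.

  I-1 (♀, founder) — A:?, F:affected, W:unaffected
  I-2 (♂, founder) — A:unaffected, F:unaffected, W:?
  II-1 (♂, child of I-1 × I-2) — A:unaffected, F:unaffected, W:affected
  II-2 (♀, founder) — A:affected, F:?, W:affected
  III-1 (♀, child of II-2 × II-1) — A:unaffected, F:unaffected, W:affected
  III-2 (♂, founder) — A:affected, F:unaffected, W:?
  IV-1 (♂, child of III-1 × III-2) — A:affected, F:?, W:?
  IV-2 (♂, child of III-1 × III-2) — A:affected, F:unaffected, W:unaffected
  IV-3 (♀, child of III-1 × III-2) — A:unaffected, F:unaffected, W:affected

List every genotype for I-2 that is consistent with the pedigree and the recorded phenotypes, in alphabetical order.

A/I-1 ? ·: aa|Aa
A/I-2 un ·: aa
A/II-1 un I-1×I-2: aa
A/II-2 aff ·: Aa
A/III-1 un II-2×II-1: aa
A/III-2 aff ·: Aa
A/IV-1 aff III-1×III-2: Aa
A/IV-2 aff III-1×III-2: Aa
A/IV-3 un III-1×III-2: aa
⇒ A over [I-1,I-2,II-1,II-2,III-1,III-2,IV-1,IV-2,IV-3]: 2 consistent
F/I-1 aff ·: Ff
F/I-2 un ·: ff
F/II-1 un I-1×I-2: ff
F/II-2 ? ·: ff|Ff
F/III-1 un II-2×II-1: ff
F/III-2 un ·: ff
F/IV-1 ? III-1×III-2: ff
F/IV-2 un III-1×III-2: ff
F/IV-3 un III-1×III-2: ff
⇒ F over [I-1,I-2,II-1,II-2,III-1,III-2,IV-1,IV-2,IV-3]: 2 consistent
W/I-1 un ·: ww
W/I-2 ? ·: Ww|WW
W/II-1 aff I-1×I-2: Ww
W/II-2 aff ·: Ww|WW
W/III-1 aff II-2×II-1: Ww
W/III-2 ? ·: ww|Ww
W/IV-1 ? III-1×III-2: ww|Ww|WW
W/IV-2 un III-1×III-2: ww
W/IV-3 aff III-1×III-2: Ww|WW
⇒ W over [I-1,I-2,II-1,II-2,III-1,III-2,IV-1,IV-2,IV-3]: 32 consistent

I-2 ∈ {aa ff WW, aa ff Ww}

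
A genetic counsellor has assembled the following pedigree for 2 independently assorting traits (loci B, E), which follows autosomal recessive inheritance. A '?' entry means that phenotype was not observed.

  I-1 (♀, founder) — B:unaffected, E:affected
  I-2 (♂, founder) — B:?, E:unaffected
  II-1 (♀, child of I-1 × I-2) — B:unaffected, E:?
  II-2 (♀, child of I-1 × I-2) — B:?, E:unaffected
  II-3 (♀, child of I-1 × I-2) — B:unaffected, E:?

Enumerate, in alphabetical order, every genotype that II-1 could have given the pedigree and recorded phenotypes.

B/I-1 un ·: BB|Bb
B/I-2 ? ·: BB|Bb|bb
B/II-1 un I-1×I-2: BB|Bb
B/II-2 ? I-1×I-2: BB|Bb|bb
B/II-3 un I-1×I-2: BB|Bb
⇒ B over [I-1,I-2,II-1,II-2,II-3]: 32 consistent
E/I-1 aff ·: ee
E/I-2 un ·: EE|Ee
E/II-1 ? I-1×I-2: Ee|ee
E/II-2 un I-1×I-2: Ee
E/II-3 ? I-1×I-2: Ee|ee
⇒ E over [I-1,I-2,II-1,II-2,II-3]: 5 consistent

II-1 ∈ {BB Ee, BB ee, Bb Ee, Bb ee}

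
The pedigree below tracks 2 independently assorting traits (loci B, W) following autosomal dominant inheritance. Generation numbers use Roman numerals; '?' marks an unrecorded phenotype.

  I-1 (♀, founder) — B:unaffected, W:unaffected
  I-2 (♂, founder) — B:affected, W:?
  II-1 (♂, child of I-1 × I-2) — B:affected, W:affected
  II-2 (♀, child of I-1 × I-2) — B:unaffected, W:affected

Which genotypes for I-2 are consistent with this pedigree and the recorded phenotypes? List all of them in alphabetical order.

B/I-1 un ·: bb
B/I-2 aff ·: Bb
B/II-1 aff I-1×I-2: Bb
B/II-2 un I-1×I-2: bb
⇒ B over [I-1,I-2,II-1,II-2]: 1 consistent
W/I-1 un ·: ww
W/I-2 ? ·: Ww|WW
W/II-1 aff I-1×I-2: Ww
W/II-2 aff I-1×I-2: Ww
⇒ W over [I-1,I-2,II-1,II-2]: 2 consistent

I-2 ∈ {Bb WW, Bb Ww}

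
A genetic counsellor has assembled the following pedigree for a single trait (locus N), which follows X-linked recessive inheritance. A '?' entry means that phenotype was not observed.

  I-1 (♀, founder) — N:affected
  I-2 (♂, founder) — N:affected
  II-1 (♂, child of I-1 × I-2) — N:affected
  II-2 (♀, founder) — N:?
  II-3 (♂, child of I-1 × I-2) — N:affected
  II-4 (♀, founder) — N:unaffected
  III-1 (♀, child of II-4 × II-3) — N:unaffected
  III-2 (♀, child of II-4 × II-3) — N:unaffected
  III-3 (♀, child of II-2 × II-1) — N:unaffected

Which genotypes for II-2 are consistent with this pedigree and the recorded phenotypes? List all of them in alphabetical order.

N/I-1 aff ·: X^nX^n
N/I-2 aff ·: X^nY
N/II-1 aff I-1×I-2: X^nY
N/II-2 ? ·: X^NX^N|X^NX^n
N/II-3 aff I-1×I-2: X^nY
N/II-4 un ·: X^NX^N|X^NX^n
N/III-1 un II-4×II-3: X^NX^n
N/III-2 un II-4×II-3: X^NX^n
N/III-3 un II-2×II-1: X^NX^n
⇒ N over [I-1,I-2,II-1,II-2,II-3,II-4,III-1,III-2,III-3]: 4 consistent

II-2 ∈ {X^NX^N, X^NX^n}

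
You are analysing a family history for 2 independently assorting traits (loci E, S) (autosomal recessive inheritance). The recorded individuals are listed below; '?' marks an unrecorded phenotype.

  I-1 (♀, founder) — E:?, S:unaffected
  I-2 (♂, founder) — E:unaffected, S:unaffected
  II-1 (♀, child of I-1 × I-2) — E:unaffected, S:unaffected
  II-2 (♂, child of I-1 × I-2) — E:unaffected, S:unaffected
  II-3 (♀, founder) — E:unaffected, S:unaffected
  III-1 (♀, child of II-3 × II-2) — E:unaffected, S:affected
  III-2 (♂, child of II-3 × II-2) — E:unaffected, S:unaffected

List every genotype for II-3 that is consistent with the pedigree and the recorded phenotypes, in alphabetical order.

II-3 ∈ {EE Ss, Ee Ss}

E/I-1 ? ·: EE|Ee|ee
E/I-2 un ·: EE|Ee
E/II-1 un I-1×I-2: EE|Ee
E/II-2 un I-1×I-2: EE|Ee
E/II-3 un ·: EE|Ee
E/III-1 un II-3×II-2: EE|Ee
E/III-2 un II-3×II-2: EE|Ee
⇒ E over [I-1,I-2,II-1,II-2,II-3,III-1,III-2]: 99 consistent
S/I-1 un ·: SS|Ss
S/I-2 un ·: SS|Ss
S/II-1 un I-1×I-2: SS|Ss
S/II-2 un I-1×I-2: Ss
S/II-3 un ·: Ss
S/III-1 aff II-3×II-2: ss
S/III-2 un II-3×II-2: SS|Ss
⇒ S over [I-1,I-2,II-1,II-2,II-3,III-1,III-2]: 12 consistent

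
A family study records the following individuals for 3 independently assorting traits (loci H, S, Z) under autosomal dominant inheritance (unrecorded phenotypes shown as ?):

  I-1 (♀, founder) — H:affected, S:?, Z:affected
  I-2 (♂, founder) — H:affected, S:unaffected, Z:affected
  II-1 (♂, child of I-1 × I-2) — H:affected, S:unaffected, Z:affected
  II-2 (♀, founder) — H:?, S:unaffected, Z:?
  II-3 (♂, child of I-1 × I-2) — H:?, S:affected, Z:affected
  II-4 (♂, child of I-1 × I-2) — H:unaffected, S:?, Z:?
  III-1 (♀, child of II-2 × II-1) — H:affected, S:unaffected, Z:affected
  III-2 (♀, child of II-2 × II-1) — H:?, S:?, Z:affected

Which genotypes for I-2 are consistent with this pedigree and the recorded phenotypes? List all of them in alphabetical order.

I-2 ∈ {Hh ss ZZ, Hh ss Zz}

H/I-1 aff ·: Hh
H/I-2 aff ·: Hh
H/II-1 aff I-1×I-2: Hh|HH
H/II-2 ? ·: hh|Hh|HH
H/II-3 ? I-1×I-2: hh|Hh|HH
H/II-4 un I-1×I-2: hh
H/III-1 aff II-2×II-1: Hh|HH
H/III-2 ? II-2×II-1: hh|Hh|HH
⇒ H over [I-1,I-2,II-1,II-2,II-3,II-4,III-1,III-2]: 54 consistent
S/I-1 ? ·: Ss
S/I-2 un ·: ss
S/II-1 un I-1×I-2: ss
S/II-2 un ·: ss
S/II-3 aff I-1×I-2: Ss
S/II-4 ? I-1×I-2: ss|Ss
S/III-1 un II-2×II-1: ss
S/III-2 ? II-2×II-1: ss
⇒ S over [I-1,I-2,II-1,II-2,II-3,II-4,III-1,III-2]: 2 consistent
Z/I-1 aff ·: Zz|ZZ
Z/I-2 aff ·: Zz|ZZ
Z/II-1 aff I-1×I-2: Zz|ZZ
Z/II-2 ? ·: zz|Zz|ZZ
Z/II-3 aff I-1×I-2: Zz|ZZ
Z/II-4 ? I-1×I-2: zz|Zz|ZZ
Z/III-1 aff II-2×II-1: Zz|ZZ
Z/III-2 aff II-2×II-1: Zz|ZZ
⇒ Z over [I-1,I-2,II-1,II-2,II-3,II-4,III-1,III-2]: 216 consistent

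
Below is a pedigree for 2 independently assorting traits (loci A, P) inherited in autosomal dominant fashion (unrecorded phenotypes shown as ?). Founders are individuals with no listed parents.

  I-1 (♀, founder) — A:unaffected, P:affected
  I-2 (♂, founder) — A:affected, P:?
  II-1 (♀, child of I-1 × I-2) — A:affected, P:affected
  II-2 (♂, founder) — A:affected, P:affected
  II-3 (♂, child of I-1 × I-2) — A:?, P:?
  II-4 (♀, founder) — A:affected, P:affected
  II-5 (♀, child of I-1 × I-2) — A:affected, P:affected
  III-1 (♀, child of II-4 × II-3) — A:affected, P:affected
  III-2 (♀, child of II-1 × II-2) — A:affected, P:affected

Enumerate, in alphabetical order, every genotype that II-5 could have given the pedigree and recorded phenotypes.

II-5 ∈ {Aa PP, Aa Pp}

A/I-1 un ·: aa
A/I-2 aff ·: Aa|AA
A/II-1 aff I-1×I-2: Aa
A/II-2 aff ·: Aa|AA
A/II-3 ? I-1×I-2: aa|Aa
A/II-4 aff ·: Aa|AA
A/II-5 aff I-1×I-2: Aa
A/III-1 aff II-4×II-3: Aa|AA
A/III-2 aff II-1×II-2: Aa|AA
⇒ A over [I-1,I-2,II-1,II-2,II-3,II-4,II-5,III-1,III-2]: 40 consistent
P/I-1 aff ·: Pp|PP
P/I-2 ? ·: pp|Pp|PP
P/II-1 aff I-1×I-2: Pp|PP
P/II-2 aff ·: Pp|PP
P/II-3 ? I-1×I-2: pp|Pp|PP
P/II-4 aff ·: Pp|PP
P/II-5 aff I-1×I-2: Pp|PP
P/III-1 aff II-4×II-3: Pp|PP
P/III-2 aff II-1×II-2: Pp|PP
⇒ P over [I-1,I-2,II-1,II-2,II-3,II-4,II-5,III-1,III-2]: 371 consistent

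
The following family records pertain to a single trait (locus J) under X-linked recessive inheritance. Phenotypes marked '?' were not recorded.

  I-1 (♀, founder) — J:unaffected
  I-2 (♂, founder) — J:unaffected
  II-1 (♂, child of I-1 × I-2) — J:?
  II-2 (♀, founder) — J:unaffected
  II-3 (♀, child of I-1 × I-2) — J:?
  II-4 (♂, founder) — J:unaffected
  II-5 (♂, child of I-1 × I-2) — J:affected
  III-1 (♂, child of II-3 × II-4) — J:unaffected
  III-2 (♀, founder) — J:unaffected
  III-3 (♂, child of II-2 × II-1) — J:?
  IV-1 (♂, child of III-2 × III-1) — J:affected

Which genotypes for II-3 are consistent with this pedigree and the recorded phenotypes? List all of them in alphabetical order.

II-3 ∈ {X^JX^J, X^JX^j}

J/I-1 un ·: X^JX^j
J/I-2 un ·: X^JY
J/II-1 ? I-1×I-2: X^JY|X^jY
J/II-2 un ·: X^JX^J|X^JX^j
J/II-3 ? I-1×I-2: X^JX^J|X^JX^j
J/II-4 un ·: X^JY
J/II-5 aff I-1×I-2: X^jY
J/III-1 un II-3×II-4: X^JY
J/III-2 un ·: X^JX^j
J/III-3 ? II-2×II-1: X^JY|X^jY
J/IV-1 aff III-2×III-1: X^jY
⇒ J over [I-1,I-2,II-1,II-2,II-3,II-4,II-5,III-1,III-2,III-3,IV-1]: 12 consistent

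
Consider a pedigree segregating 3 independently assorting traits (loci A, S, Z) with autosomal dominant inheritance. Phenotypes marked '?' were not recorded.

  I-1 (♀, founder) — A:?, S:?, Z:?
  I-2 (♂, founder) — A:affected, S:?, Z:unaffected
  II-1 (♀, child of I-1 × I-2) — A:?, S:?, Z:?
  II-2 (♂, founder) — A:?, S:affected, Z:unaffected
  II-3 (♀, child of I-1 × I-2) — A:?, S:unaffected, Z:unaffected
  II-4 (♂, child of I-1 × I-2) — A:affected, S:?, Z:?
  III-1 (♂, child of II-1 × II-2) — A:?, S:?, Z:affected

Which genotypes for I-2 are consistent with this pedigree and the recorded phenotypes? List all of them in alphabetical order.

A/I-1 ? ·: aa|Aa|AA
A/I-2 aff ·: Aa|AA
A/II-1 ? I-1×I-2: aa|Aa|AA
A/II-2 ? ·: aa|Aa|AA
A/II-3 ? I-1×I-2: aa|Aa|AA
A/II-4 aff I-1×I-2: Aa|AA
A/III-1 ? II-1×II-2: aa|Aa|AA
⇒ A over [I-1,I-2,II-1,II-2,II-3,II-4,III-1]: 211 consistent
S/I-1 ? ·: ss|Ss
S/I-2 ? ·: ss|Ss
S/II-1 ? I-1×I-2: ss|Ss|SS
S/II-2 aff ·: Ss|SS
S/II-3 un I-1×I-2: ss
S/II-4 ? I-1×I-2: ss|Ss|SS
S/III-1 ? II-1×II-2: ss|Ss|SS
⇒ S over [I-1,I-2,II-1,II-2,II-3,II-4,III-1]: 68 consistent
Z/I-1 ? ·: Zz
Z/I-2 un ·: zz
Z/II-1 ? I-1×I-2: Zz
Z/II-2 un ·: zz
Z/II-3 un I-1×I-2: zz
Z/II-4 ? I-1×I-2: zz|Zz
Z/III-1 aff II-1×II-2: Zz
⇒ Z over [I-1,I-2,II-1,II-2,II-3,II-4,III-1]: 2 consistent

I-2 ∈ {AA Ss zz, AA ss zz, Aa Ss zz, Aa ss zz}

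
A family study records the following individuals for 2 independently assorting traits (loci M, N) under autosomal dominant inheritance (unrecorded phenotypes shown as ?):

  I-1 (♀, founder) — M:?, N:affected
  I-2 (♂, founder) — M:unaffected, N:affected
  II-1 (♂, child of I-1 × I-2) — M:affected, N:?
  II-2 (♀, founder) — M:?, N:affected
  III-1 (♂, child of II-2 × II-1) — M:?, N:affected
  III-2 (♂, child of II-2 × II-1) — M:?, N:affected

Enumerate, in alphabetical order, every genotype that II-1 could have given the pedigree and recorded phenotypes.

M/I-1 ? ·: Mm|MM
M/I-2 un ·: mm
M/II-1 aff I-1×I-2: Mm
M/II-2 ? ·: mm|Mm|MM
M/III-1 ? II-2×II-1: mm|Mm|MM
M/III-2 ? II-2×II-1: mm|Mm|MM
⇒ M over [I-1,I-2,II-1,II-2,III-1,III-2]: 34 consistent
N/I-1 aff ·: Nn|NN
N/I-2 aff ·: Nn|NN
N/II-1 ? I-1×I-2: nn|Nn|NN
N/II-2 aff ·: Nn|NN
N/III-1 aff II-2×II-1: Nn|NN
N/III-2 aff II-2×II-1: Nn|NN
⇒ N over [I-1,I-2,II-1,II-2,III-1,III-2]: 46 consistent

II-1 ∈ {Mm NN, Mm Nn, Mm nn}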